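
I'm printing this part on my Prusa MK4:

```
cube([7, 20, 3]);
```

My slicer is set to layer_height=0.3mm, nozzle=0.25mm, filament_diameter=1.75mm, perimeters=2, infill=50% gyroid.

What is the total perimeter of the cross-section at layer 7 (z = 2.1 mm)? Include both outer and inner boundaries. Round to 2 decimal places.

54.00 mm

At z = 2.1 mm: the cube (footprint 7×20) is included at this height (perimeter 54.00 mm). Overall, the cross-section is a single solid region. Total boundary length (outer) = 54.00 mm.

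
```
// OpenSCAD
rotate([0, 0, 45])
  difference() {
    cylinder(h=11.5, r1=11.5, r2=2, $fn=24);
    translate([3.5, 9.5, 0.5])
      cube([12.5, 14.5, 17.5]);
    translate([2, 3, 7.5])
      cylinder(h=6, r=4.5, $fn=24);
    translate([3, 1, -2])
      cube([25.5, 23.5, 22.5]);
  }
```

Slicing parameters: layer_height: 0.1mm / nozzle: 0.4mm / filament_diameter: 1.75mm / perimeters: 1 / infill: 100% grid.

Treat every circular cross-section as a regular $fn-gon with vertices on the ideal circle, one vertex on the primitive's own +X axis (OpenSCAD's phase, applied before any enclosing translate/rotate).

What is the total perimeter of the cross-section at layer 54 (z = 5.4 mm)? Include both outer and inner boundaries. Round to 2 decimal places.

At z = 5.4 mm: the cone (r1=11.5→r2=2) has section circumradius 7.039 here — a regular 24-gon (perimeter = 2·24·7.039·sin(180°/24) = 44.10 mm); the 12.5×14.5 cube at (3.5, 9.5) contributes its full rectangle (perimeter 54.00 mm); the cylinder at (2, 3) does not reach this height (z outside [7.5, 13.5]); the cube at (3, 1) (footprint 25.5×23.5) is included at this height (perimeter 98.00 mm); Taking the first minus the rest: starting from the cone, the 12.5×14.5 cube at (3.5, 9.5) misses the remaining region (no effect); the 25.5×23.5 cube at (3, 1) partially overlaps it — only the 14.17 mm² overlap (of its 599.25 mm²) is removed, clipping the outline — boundary = 46.42 mm; (whole slice rotated 45° about Z — lengths, areas and connectivity unchanged). Overall, the cross-section is a single solid region. Total boundary length (outer) = 46.42 mm.

46.42 mm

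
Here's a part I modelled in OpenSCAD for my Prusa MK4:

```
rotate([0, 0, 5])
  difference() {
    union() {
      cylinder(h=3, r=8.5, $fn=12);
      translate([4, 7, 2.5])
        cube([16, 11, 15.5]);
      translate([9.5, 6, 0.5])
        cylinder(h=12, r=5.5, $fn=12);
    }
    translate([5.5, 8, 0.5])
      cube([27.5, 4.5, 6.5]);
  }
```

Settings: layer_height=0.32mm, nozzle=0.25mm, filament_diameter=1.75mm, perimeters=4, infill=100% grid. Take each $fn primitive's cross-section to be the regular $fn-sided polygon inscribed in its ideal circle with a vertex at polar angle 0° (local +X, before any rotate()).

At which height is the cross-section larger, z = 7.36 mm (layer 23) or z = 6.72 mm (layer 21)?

layer 23 (z = 7.36 mm)

Layer 23 (z = 7.36): the cylinder is absent (z outside [0, 3]); the 16×11 cube at (4, 7) contributes its full rectangle (area 176.00 mm²); the r=5.5 cylinder at (9.5, 6) contributes a regular 12-gon of circumradius 5.5 (area = (12/2)·5.500²·sin(360°/12) = 90.75 mm²); Taking the union: the regions partially overlap — summed areas 266.75 mm² minus the doubly-counted overlap 34.64 mm² gives 232.11 mm² — area = 232.11 mm²; the cube at (5.5, 8) is absent (z outside [0.5, 7]); Taking the first minus the rest: none of the subtracted shapes is present at this height, so that combined region is unchanged — area = 232.11 mm²; (rotated 5° about Z; rotation is an isometry so areas/perimeters/island counts are preserved). So its area = 232.11 mm². Layer 21 (z = 6.72): the cylinder is absent (z outside [0, 3]); the cube at (4, 7) (footprint 16×11) is included at this height (area 176.00 mm²); the r=5.5 cylinder at (9.5, 6) gives a regular 12-gon of circumradius 5.5 (constant along its height) (area = (12/2)·5.500²·sin(360°/12) = 90.75 mm²); Combining (union): the regions partially overlap — summed areas 266.75 mm² minus the doubly-counted overlap 34.64 mm² gives 232.11 mm² — area = 232.11 mm²; the cube at (5.5, 8) is present — its section is the full 27.5×4.5 rectangle (area 123.75 mm²); Taking the first minus the rest: starting from the result so far (232.11 mm²), the 27.5×4.5 cube at (5.5, 8) partially overlaps it — only the 65.25 mm² overlap (of its 123.75 mm²) is removed, clipping the outline — area = 166.86 mm²; (whole slice rotated 5° about Z — lengths, areas and connectivity unchanged). So its area = 166.86 mm². Layer 23 is larger (232.11 vs 166.86 mm²).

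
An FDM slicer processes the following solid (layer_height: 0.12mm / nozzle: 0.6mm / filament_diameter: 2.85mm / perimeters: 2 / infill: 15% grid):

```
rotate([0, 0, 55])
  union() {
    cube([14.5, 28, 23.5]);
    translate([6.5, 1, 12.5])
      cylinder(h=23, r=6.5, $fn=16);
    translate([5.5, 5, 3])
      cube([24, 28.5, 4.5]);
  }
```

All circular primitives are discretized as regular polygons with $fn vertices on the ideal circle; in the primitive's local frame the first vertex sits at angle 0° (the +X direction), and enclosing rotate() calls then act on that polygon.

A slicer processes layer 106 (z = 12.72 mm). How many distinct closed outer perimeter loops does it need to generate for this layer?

1

At z = 12.72 mm: the 14.5×28 cube contributes its full rectangle; the r=6.5 cylinder at (6.5, 1) contributes a regular 16-gon of circumradius 6.5; the cube at (5.5, 5) does not reach this height (z outside [3, 7.5]); Taking the union: the regions partially overlap (shared area 77.47 mm²), so overlapping operands fuse into one piece — 1 connected region; (rotated 55° about Z; rotation is an isometry so areas/perimeters/island counts are preserved). The result has 1 disconnected region.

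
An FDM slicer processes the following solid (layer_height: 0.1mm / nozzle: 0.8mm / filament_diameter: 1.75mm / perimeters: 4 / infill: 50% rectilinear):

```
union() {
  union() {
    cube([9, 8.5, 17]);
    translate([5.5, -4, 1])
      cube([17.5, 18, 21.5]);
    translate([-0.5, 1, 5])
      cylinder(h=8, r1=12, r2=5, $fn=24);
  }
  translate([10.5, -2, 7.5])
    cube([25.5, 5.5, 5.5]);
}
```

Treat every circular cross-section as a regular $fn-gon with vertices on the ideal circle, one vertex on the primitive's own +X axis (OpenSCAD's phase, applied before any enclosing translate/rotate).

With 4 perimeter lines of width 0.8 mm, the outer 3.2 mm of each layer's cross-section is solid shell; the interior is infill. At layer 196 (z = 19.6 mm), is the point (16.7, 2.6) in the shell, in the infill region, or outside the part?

At z = 19.6 mm: the cube is absent (z outside [0, 17]); the cube at (5.5, -4) (footprint 17.5×18) is included at this height; the cone at (-0.5, 1) is not intersected at this z (z outside [5, 13]); Combining (union): only the 17.5×18 cube at (5.5, -4) is present, so the union is just that shape — 1 connected region; the cube at (10.5, -2) does not reach this height (z outside [7.5, 13]); Merging all regions: only the result so far is present, so the union is just that shape — 1 connected region. Overall, the cross-section is a single solid region. The nearest boundary edge runs (23.00, -4.00)→(23.00, 14.00); distance from the point to it = 6.30 mm. The point is inside the cross-section and 6.30 mm from the nearest boundary — more than the 3.2 mm shell width (4 × 0.8), so it's in the infill interior.

infill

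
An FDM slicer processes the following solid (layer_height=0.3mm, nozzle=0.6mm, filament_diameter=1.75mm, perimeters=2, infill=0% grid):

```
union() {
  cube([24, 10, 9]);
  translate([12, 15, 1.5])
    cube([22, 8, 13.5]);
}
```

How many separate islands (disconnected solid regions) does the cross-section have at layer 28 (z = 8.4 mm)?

2

At z = 8.4 mm: the cube (footprint 24×10) is included at this height; the 22×8 cube at (12, 15) contributes its full rectangle; Taking the union: the 2 present regions are separate (no shared area or edge), so areas and boundary lengths simply add and each stays a separate island — 2 connected regions. Overall, the cross-section has 2 separate islands. Island count = 2.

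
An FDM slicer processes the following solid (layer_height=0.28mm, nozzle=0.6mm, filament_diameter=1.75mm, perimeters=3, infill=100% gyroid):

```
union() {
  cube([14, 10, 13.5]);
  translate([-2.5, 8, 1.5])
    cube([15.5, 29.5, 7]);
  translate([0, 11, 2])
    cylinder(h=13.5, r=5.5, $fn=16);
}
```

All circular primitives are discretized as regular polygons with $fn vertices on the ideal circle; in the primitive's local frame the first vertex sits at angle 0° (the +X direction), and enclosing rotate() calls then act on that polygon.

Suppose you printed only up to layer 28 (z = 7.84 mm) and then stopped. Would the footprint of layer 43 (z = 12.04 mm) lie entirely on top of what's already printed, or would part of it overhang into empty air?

Compare the two slices. At z = 7.84: the cube (footprint 14×10) is included at this height (area 140.00 mm²); the cube at (-2.5, 8) (footprint 15.5×29.5) is included at this height (area 457.25 mm²); the r=5.5 cylinder at (0, 11) contributes a regular 16-gon of circumradius 5.5 (area = (16/2)·5.500²·sin(360°/16) = 92.61 mm²); Combining (union): the regions partially overlap — summed areas 689.86 mm² minus the doubly-counted overlap 92.90 mm² gives 596.96 mm² — area = 596.96 mm². At z = 12.04: the cube (footprint 14×10) is included at this height (area 140.00 mm²); the cube at (-2.5, 8) does not reach this height (z outside [1.5, 8.5]); the r=5.5 cylinder at (0, 11) contributes a regular 16-gon of circumradius 5.5 (area = (16/2)·5.500²·sin(360°/16) = 92.61 mm²); Merging all regions: the regions partially overlap — summed areas 232.61 mm² minus the doubly-counted overlap 17.75 mm² gives 214.86 mm² — area = 214.86 mm². Checking containment: the cross-section at z = 12.04 is a subset of the cross-section at z = 7.84.

entirely on top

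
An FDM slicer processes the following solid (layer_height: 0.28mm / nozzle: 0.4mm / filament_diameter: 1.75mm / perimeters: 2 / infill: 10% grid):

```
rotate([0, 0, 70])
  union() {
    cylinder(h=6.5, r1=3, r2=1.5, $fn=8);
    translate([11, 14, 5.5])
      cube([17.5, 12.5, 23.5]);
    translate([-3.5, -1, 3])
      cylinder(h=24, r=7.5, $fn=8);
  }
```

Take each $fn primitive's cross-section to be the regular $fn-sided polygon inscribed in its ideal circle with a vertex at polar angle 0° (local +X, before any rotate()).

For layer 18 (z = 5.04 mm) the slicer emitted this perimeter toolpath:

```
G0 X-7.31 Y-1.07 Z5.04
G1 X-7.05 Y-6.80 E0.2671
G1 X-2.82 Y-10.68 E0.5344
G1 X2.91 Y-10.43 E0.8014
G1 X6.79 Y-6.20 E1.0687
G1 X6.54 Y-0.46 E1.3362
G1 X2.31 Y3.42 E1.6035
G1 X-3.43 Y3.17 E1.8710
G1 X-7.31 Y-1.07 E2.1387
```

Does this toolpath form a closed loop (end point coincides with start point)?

Start point (G0): (-7.31, -1.07). End point (last G1): the path returns to the start — closed.

yes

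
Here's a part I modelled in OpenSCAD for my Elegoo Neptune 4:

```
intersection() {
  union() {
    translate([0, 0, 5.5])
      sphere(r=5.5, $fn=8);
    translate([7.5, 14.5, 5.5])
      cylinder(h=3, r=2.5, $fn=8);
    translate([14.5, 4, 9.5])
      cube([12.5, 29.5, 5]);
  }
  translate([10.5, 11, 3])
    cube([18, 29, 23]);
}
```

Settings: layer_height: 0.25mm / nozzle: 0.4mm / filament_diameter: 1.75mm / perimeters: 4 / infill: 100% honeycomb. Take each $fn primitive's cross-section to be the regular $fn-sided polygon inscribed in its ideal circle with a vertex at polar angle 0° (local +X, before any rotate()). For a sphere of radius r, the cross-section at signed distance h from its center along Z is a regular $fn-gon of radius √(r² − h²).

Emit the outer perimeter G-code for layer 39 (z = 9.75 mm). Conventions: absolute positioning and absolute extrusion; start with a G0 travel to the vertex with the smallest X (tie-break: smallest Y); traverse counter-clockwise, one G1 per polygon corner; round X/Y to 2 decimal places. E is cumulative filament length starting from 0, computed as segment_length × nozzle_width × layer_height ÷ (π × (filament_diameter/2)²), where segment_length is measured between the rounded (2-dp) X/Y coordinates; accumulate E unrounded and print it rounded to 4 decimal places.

G0 X14.50 Y11.00 Z9.75
G1 X27.00 Y11.00 E0.5197
G1 X27.00 Y33.50 E1.4551
G1 X14.50 Y33.50 E1.9748
G1 X14.50 Y11.00 E2.9103

At z = 9.75 mm: the r=5.5 sphere contributes a regular 8-gon of circumradius √(5.5²−4.25²) = 3.491; the cylinder at (7.5, 14.5) is not intersected at this z (z outside [5.5, 8.5]); the 12.5×29.5 cube at (14.5, 4) contributes its full rectangle; Merging all regions: the 2 present regions are separate (no shared area or edge), so areas and boundary lengths simply add and each stays a separate island — 2 connected regions; the 18×29 cube at (10.5, 11) contributes its full rectangle; Keeping only the common overlap: the 18×29 cube at (10.5, 11) partially overlaps the result so far; clipping to the common part keeps 281.25 mm² — 1 connected region. The outline is a single polygon with 4 vertices. Extrusion per mm of travel: 0.4 × 0.25 / (π × 0.875²) = 0.041575. Accumulating E over each segment gives final E = 2.9103.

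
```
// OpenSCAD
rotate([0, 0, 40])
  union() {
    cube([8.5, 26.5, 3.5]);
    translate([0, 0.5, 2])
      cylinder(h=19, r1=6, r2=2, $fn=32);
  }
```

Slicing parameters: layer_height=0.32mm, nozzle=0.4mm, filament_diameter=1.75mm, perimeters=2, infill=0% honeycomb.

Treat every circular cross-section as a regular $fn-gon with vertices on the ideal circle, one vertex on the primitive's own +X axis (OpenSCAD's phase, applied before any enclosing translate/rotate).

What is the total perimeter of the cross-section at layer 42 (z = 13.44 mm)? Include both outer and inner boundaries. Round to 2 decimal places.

22.53 mm

At z = 13.44 mm: the cube is not intersected at this z (z outside [0, 3.5]); the cone at (0, 0.5): at t=0.602 of its height the radius interpolates to r₁+(r₂−r₁)t = 3.592, giving a regular 32-gon of that circumradius (perimeter = 2·32·3.592·sin(180°/32) = 22.53 mm); Taking the union: only the cone at (0, 0.5) is present, so the union is just that shape — boundary = 22.53 mm; (whole slice rotated 40° about Z — lengths, areas and connectivity unchanged). Overall, the cross-section is a single solid region. Total boundary length (outer) = 22.53 mm.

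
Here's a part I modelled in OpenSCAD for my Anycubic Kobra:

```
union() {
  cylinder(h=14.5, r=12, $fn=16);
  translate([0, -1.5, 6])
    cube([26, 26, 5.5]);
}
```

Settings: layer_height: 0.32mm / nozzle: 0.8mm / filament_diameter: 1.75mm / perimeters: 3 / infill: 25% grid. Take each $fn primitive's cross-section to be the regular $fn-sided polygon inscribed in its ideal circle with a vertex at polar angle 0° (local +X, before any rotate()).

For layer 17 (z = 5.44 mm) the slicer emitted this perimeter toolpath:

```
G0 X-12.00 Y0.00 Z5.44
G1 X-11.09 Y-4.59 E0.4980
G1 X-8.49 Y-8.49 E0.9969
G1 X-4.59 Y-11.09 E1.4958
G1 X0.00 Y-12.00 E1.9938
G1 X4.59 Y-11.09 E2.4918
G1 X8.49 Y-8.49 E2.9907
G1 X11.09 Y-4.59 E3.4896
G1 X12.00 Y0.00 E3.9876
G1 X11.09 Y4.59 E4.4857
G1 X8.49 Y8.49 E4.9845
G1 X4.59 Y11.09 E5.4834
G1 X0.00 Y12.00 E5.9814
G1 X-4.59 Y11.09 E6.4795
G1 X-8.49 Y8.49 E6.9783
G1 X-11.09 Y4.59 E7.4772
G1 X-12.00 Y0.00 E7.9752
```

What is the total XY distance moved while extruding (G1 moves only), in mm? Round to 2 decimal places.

74.93 mm

Sum the Euclidean lengths of each G1 segment: total = 74.93 mm.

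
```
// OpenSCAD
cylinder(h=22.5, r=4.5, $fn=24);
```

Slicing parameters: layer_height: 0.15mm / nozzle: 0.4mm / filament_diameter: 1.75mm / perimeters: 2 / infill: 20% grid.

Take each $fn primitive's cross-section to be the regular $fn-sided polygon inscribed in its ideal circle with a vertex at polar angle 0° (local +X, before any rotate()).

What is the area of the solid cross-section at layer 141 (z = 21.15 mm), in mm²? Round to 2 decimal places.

62.89 mm²

At z = 21.15 mm: the r=4.5 cylinder gives a regular 24-gon of circumradius 4.5 (constant along its height) (area = (24/2)·4.500²·sin(360°/24) = 62.89 mm²). Overall, the cross-section is a single solid region. Net area = 62.89 mm².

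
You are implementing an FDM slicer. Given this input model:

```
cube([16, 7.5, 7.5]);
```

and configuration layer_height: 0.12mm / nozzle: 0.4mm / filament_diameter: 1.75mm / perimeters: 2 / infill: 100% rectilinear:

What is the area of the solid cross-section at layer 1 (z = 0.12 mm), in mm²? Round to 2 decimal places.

120.00 mm²

At z = 0.12 mm: the cube is present — its section is the full 16×7.5 rectangle (area 120.00 mm²). Overall, the cross-section is a single solid region. Net area = 120.00 mm².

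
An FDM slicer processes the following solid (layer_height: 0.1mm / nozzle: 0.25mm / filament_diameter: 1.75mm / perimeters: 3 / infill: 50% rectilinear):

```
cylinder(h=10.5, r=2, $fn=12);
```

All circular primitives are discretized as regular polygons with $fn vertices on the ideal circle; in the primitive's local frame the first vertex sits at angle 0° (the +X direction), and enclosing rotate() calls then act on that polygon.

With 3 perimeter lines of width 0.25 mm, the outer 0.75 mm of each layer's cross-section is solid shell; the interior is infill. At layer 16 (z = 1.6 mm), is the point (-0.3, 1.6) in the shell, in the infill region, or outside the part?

shell

At z = 1.6 mm: the r=2 cylinder gives a regular 12-gon of circumradius 2 (constant along its height). Overall, the cross-section is a single solid region. The nearest boundary edge runs (0.00, 2.00)→(-1.00, 1.73); distance from the point to it = 0.31 mm. The point is inside the cross-section, 0.31 mm from the nearest boundary — within the 0.75 mm shell band (3 × 0.25).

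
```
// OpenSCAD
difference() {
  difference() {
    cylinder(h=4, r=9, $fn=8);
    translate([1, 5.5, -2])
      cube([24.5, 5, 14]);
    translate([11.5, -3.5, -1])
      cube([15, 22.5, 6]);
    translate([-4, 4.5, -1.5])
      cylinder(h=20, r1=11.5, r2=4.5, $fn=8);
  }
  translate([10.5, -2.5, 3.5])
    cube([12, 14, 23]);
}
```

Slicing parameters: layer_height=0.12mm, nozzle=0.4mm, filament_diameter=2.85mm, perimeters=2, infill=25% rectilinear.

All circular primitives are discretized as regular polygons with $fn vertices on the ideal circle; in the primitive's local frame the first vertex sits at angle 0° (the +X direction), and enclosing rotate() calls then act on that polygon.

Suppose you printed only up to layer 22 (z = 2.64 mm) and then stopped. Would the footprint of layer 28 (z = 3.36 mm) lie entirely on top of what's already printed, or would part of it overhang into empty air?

part overhangs

Compare the two slices. At z = 2.64: the r=9 cylinder gives a regular 8-gon of circumradius 9 (constant along its height) (area = (8/2)·9.000²·sin(360°/8) = 229.10 mm²); the cube at (1, 5.5) (footprint 24.5×5) is included at this height (area 122.50 mm²); the cube at (11.5, -3.5) (footprint 15×22.5) is included at this height (area 337.50 mm²); the cone at (-4, 4.5) (r1=11.5→r2=4.5) has section circumradius 10.051 here — a regular 8-gon (area = (8/2)·10.051²·sin(360°/8) = 285.74 mm²); After the difference (first − rest): starting from the r=9 cylinder (229.10 mm²), the 24.5×5 cube at (1, 5.5) partially overlaps it — only the 10.75 mm² overlap (of its 122.50 mm²) is removed, clipping the outline; the 15×22.5 cube at (11.5, -3.5) misses the remaining region (no effect); the cone at (-4, 4.5) partially overlaps it — only the 139.40 mm² overlap (of its 285.74 mm²) is removed, clipping the outline — area = 78.96 mm²; the cube at (10.5, -2.5) is absent (z outside [3.5, 26.5]); Subtracting the remaining from the first: none of the subtracted shapes is present at this height, so that combined region is unchanged — area = 78.96 mm². At z = 3.36: the cylinder: section is a regular 8-gon, circumradius r=9 (area = (8/2)·9.000²·sin(360°/8) = 229.10 mm²); the cube at (1, 5.5) is present — its section is the full 24.5×5 rectangle (area 122.50 mm²); the 15×22.5 cube at (11.5, -3.5) contributes its full rectangle (area 337.50 mm²); the cone at (-4, 4.5): at t=0.243 of its height the radius interpolates to r₁+(r₂−r₁)t = 9.799, giving a regular 8-gon of that circumradius (area = (8/2)·9.799²·sin(360°/8) = 271.59 mm²); Taking the first minus the rest: starting from the r=9 cylinder (229.10 mm²), the 24.5×5 cube at (1, 5.5) partially overlaps it — only the 10.75 mm² overlap (of its 122.50 mm²) is removed, clipping the outline; the 15×22.5 cube at (11.5, -3.5) misses the remaining region (no effect); the cone at (-4, 4.5) partially overlaps it — only the 134.77 mm² overlap (of its 271.59 mm²) is removed, clipping the outline — area = 83.59 mm²; the cube at (10.5, -2.5) is not intersected at this z (z outside [3.5, 26.5]); Taking the first minus the rest: none of the subtracted shapes is present at this height, so the result so far is unchanged — area = 83.59 mm². Checking containment: at z = 3.36 the cross-section extends beyond the z = 2.64 cross-section by about 4.63 mm².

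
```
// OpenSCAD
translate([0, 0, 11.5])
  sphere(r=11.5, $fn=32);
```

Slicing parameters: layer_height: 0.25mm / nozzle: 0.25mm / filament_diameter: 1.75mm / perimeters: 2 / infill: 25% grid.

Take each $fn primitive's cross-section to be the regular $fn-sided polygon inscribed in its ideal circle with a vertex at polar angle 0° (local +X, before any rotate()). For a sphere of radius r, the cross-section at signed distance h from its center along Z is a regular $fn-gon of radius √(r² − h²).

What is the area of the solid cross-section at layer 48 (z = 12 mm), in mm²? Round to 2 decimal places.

At z = 12 mm: the sphere: section is a regular 32-gon, circumradius = √(r²−h²) = √(11.5²−0.5²) = 11.489 (area = (32/2)·11.489²·sin(360°/32) = 412.03 mm²). Overall, the cross-section is a single solid region. Net area = 412.03 mm².

412.03 mm²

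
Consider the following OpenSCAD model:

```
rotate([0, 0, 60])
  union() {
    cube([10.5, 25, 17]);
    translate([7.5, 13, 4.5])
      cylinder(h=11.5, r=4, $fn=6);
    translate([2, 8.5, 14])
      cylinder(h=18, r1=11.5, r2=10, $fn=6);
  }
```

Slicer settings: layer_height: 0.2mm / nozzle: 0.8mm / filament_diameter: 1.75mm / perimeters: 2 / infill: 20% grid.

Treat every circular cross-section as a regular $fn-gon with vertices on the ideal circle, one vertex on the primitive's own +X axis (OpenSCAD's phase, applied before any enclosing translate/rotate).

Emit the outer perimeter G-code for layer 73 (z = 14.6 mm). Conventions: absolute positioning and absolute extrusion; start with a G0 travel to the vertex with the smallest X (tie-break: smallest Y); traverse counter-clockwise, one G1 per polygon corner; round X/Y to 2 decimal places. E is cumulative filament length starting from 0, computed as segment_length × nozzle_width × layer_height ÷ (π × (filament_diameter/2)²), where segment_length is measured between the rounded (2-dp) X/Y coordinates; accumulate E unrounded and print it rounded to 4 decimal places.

G0 X-21.65 Y12.50 Z14.60
G1 X-15.95 Y9.21 E0.4378
G1 X-17.81 Y5.98 E0.6857
G1 X-12.09 Y-3.93 E1.4469
G1 X-0.64 Y-3.93 E2.2085
G1 X5.09 Y5.98 E2.9700
G1 X4.27 Y7.40 E3.0791
G1 X5.25 Y9.09 E3.2090
G1 X2.31 Y10.79 E3.4350
G1 X-0.64 Y15.90 E3.8274
G1 X-5.18 Y15.90 E4.1295
G1 X-5.51 Y16.46 E4.1727
G1 X-7.51 Y16.46 E4.3057
G1 X-16.40 Y21.59 E4.9885
G1 X-21.65 Y12.50 E5.6868

At z = 14.6 mm: the cube is present — its section is the full 10.5×25 rectangle; the cylinder at (7.5, 13): section is a regular 6-gon, circumradius r=4; the cone at (2, 8.5) contributes a regular 6-gon of circumradius 11.450 (interpolated between r1=11.5 and r2=10 at t=0.033); Merging all regions: the regions partially overlap (shared area 224.01 mm²), so overlapping operands fuse into one piece — 1 connected region; (rotated 60° about Z; rotation is an isometry so areas/perimeters/island counts are preserved). The outline is a single polygon with 14 vertices. Extrusion per mm of travel: 0.8 × 0.2 / (π × 0.875²) = 0.066520. Accumulating E over each segment gives final E = 5.6868.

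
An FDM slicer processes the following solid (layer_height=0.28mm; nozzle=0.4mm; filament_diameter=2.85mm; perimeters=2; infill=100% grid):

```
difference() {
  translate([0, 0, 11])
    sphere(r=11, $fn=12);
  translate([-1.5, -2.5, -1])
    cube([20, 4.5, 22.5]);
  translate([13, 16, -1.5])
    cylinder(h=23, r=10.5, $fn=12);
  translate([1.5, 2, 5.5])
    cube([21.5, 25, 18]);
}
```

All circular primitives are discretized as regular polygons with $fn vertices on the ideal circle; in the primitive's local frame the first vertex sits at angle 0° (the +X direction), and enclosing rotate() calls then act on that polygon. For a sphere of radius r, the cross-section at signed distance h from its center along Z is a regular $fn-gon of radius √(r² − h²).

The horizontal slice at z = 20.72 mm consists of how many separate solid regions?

At z = 20.72 mm: the r=11 sphere slices to a regular 12-gon of circumradius 5.150 (√(r²−h²) with h=9.72 from center); the 20×4.5 cube at (-1.5, -2.5) contributes its full rectangle; the cylinder at (13, 16): section is a regular 12-gon, circumradius r=10.5; the cube at (1.5, 2) (footprint 21.5×25) is included at this height; After the difference (first − rest): starting from the r=11 sphere, the 20×4.5 cube at (-1.5, -2.5) partially overlaps it — only the 28.55 mm² overlap (of its 90.00 mm²) is removed, clipping the outline; the r=10.5 cylinder at (13, 16) misses the remaining region (no effect); the 21.5×25 cube at (1.5, 2) partially overlaps it — only the 5.70 mm² overlap (of its 537.50 mm²) is removed, clipping the outline — 1 connected region. The result has 1 disconnected region.

1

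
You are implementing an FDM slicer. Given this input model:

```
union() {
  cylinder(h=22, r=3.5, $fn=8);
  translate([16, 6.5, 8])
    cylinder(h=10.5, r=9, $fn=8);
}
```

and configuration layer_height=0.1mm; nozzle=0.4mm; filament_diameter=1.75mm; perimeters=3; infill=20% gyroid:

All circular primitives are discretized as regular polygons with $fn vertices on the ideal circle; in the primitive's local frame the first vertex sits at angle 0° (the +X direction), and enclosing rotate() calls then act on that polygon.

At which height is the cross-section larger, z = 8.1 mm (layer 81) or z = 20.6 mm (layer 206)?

Layer 81 (z = 8.1): the r=3.5 cylinder contributes a regular 8-gon of circumradius 3.5 (area = (8/2)·3.500²·sin(360°/8) = 34.65 mm²); the cylinder at (16, 6.5): section is a regular 8-gon, circumradius r=9 (area = (8/2)·9.000²·sin(360°/8) = 229.10 mm²); Merging all regions: the 2 present regions are separate (no shared area or edge), so areas and boundary lengths simply add and each stays a separate island — area = 263.75 mm². So its area = 263.75 mm². Layer 206 (z = 20.6): the r=3.5 cylinder gives a regular 8-gon of circumradius 3.5 (constant along its height) (area = (8/2)·3.500²·sin(360°/8) = 34.65 mm²); the cylinder at (16, 6.5) is not intersected at this z (z outside [8, 18.5]); Merging all regions: only the r=3.5 cylinder is present, so the union is just that shape — area = 34.65 mm². So its area = 34.65 mm². Layer 81 is larger (263.75 vs 34.65 mm²).

layer 81 (z = 8.1 mm)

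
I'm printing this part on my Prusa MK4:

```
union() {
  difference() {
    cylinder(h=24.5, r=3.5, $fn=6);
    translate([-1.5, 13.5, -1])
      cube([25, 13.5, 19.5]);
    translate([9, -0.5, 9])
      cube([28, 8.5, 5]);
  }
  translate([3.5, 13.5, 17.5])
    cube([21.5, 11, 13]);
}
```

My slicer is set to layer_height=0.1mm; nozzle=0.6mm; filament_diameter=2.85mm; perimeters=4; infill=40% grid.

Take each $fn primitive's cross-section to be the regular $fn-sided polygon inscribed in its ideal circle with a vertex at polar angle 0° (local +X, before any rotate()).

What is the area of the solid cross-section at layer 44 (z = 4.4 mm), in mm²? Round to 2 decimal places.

At z = 4.4 mm: the r=3.5 cylinder contributes a regular 6-gon of circumradius 3.5 (area = (6/2)·3.500²·sin(360°/6) = 31.83 mm²); the cube at (-1.5, 13.5) (footprint 25×13.5) is included at this height (area 337.50 mm²); the cube at (9, -0.5) is absent (z outside [9, 14]); After the difference (first − rest): starting from the r=3.5 cylinder (31.83 mm²), the 25×13.5 cube at (-1.5, 13.5) misses the remaining region (no effect) — area = 31.83 mm²; the cube at (3.5, 13.5) does not reach this height (z outside [17.5, 30.5]); Taking the union: only that combined region is present, so the union is just that shape — area = 31.83 mm². Overall, the cross-section is a single solid region. Net area = 31.83 mm².

31.83 mm²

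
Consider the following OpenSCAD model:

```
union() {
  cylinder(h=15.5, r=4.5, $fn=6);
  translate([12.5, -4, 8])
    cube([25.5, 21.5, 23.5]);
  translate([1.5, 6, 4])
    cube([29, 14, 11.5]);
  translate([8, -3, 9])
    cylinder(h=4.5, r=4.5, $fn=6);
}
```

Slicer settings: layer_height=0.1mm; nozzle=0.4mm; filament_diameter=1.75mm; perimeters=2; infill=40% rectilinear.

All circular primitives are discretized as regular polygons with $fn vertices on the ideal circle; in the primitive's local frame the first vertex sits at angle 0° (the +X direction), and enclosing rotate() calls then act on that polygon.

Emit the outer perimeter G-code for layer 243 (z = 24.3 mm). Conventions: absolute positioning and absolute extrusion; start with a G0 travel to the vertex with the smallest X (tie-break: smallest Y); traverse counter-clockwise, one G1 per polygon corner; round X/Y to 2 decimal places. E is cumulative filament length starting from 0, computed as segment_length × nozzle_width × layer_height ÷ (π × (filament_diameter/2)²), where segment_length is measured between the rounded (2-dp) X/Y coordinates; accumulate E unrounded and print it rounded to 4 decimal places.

At z = 24.3 mm: the cylinder is absent (z outside [0, 15.5]); the cube at (12.5, -4) is present — its section is the full 25.5×21.5 rectangle; the cube at (1.5, 6) is absent (z outside [4, 15.5]); the cylinder at (8, -3) is not intersected at this z (z outside [9, 13.5]); Taking the union: only the 25.5×21.5 cube at (12.5, -4) is present, so the union is just that shape — 1 connected region. The outline is a single polygon with 4 vertices. Extrusion per mm of travel: 0.4 × 0.1 / (π × 0.875²) = 0.016630. Accumulating E over each segment gives final E = 1.5632.

G0 X12.50 Y-4.00 Z24.30
G1 X38.00 Y-4.00 E0.4241
G1 X38.00 Y17.50 E0.7816
G1 X12.50 Y17.50 E1.2057
G1 X12.50 Y-4.00 E1.5632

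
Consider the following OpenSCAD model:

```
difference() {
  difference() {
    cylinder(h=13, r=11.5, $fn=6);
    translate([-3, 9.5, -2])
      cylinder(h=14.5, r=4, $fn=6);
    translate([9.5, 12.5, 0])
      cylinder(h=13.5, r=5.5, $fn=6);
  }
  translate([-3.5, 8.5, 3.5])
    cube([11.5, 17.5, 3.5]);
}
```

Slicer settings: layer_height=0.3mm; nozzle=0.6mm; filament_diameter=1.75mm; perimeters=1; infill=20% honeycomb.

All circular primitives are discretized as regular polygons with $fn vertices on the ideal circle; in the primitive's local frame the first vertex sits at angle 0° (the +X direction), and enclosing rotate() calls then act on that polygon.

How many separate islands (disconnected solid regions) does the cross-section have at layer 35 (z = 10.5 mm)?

At z = 10.5 mm: the r=11.5 cylinder gives a regular 6-gon of circumradius 11.5 (constant along its height); the r=4 cylinder at (-3, 9.5) gives a regular 6-gon of circumradius 4 (constant along its height); the cylinder at (9.5, 12.5): section is a regular 6-gon, circumradius r=5.5; Subtracting the remaining from the first: starting from the r=11.5 cylinder, the r=4 cylinder at (-3, 9.5) partially overlaps it — only the 23.46 mm² overlap (of its 41.57 mm²) is removed, clipping the outline; the r=5.5 cylinder at (9.5, 12.5) partially overlaps it — only the 0.63 mm² overlap (of its 78.59 mm²) is removed, clipping the outline — 1 connected region; the cube at (-3.5, 8.5) is absent (z outside [3.5, 7]); After the difference (first − rest): none of the subtracted shapes is present at this height, so that combined region is unchanged — 1 connected region. Overall, the cross-section is a single solid region. Island count = 1.

1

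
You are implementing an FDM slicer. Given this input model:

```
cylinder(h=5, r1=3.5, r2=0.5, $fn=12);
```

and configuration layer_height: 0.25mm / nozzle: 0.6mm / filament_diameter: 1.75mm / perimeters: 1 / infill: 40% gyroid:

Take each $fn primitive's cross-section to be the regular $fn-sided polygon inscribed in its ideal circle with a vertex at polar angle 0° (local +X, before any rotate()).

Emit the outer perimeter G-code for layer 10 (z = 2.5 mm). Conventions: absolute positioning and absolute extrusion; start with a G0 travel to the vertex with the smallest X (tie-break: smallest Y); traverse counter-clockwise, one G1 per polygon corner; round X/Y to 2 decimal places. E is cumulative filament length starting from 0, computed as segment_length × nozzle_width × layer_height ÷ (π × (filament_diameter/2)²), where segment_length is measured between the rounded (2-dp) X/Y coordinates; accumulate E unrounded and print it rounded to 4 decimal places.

G0 X-2.00 Y0.00 Z2.50
G1 X-1.73 Y-1.00 E0.0646
G1 X-1.00 Y-1.73 E0.1290
G1 X0.00 Y-2.00 E0.1936
G1 X1.00 Y-1.73 E0.2582
G1 X1.73 Y-1.00 E0.3226
G1 X2.00 Y0.00 E0.3871
G1 X1.73 Y1.00 E0.4517
G1 X1.00 Y1.73 E0.5161
G1 X0.00 Y2.00 E0.5807
G1 X-1.00 Y1.73 E0.6453
G1 X-1.73 Y1.00 E0.7097
G1 X-2.00 Y0.00 E0.7743

At z = 2.5 mm: the cone: at t=0.500 of its height the radius interpolates to r₁+(r₂−r₁)t = 2.000, giving a regular 12-gon of that circumradius. The outline is a single polygon with 12 vertices. Extrusion per mm of travel: 0.6 × 0.25 / (π × 0.875²) = 0.062363. Accumulating E over each segment gives final E = 0.7743.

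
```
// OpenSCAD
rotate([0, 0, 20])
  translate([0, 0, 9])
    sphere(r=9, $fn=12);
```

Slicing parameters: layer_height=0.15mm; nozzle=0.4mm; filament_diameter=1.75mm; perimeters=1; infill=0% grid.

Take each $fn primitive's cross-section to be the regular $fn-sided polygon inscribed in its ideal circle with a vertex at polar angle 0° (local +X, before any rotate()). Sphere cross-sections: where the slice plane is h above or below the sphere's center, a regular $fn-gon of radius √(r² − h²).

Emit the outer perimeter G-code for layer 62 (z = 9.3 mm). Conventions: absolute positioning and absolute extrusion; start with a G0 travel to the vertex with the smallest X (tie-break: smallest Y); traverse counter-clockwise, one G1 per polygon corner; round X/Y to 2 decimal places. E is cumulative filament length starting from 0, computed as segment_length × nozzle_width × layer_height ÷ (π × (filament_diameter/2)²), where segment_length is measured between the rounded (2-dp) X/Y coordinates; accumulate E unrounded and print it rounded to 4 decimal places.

G0 X-8.86 Y1.56 Z9.30
G1 X-8.45 Y-3.08 E0.1162
G1 X-5.78 Y-6.89 E0.2323
G1 X-1.56 Y-8.86 E0.3484
G1 X3.08 Y-8.45 E0.4646
G1 X6.89 Y-5.78 E0.5807
G1 X8.86 Y-1.56 E0.6969
G1 X8.45 Y3.08 E0.8130
G1 X5.78 Y6.89 E0.9291
G1 X1.56 Y8.86 E1.0453
G1 X-3.08 Y8.45 E1.1615
G1 X-6.89 Y5.78 E1.2775
G1 X-8.86 Y1.56 E1.3937

At z = 9.3 mm: the sphere: section is a regular 12-gon, circumradius = √(r²−h²) = √(9²−0.3²) = 8.995; (rotated 20° about Z; rotation is an isometry so areas/perimeters/island counts are preserved). The outline is a single polygon with 12 vertices. Extrusion per mm of travel: 0.4 × 0.15 / (π × 0.875²) = 0.024945. Accumulating E over each segment gives final E = 1.3937.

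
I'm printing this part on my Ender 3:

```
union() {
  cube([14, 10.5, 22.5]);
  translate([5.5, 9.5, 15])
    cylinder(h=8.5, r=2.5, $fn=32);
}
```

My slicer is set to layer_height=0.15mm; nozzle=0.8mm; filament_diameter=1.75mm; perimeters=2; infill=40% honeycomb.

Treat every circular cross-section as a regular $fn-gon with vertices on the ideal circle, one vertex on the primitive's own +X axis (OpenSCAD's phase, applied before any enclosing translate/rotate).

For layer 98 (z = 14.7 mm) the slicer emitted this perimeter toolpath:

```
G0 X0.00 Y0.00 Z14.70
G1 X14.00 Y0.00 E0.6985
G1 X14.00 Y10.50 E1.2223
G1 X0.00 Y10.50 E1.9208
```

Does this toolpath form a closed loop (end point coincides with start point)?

no

Start point (G0): (0.00, 0.00). End point (last G1): the path does not return to the start — open.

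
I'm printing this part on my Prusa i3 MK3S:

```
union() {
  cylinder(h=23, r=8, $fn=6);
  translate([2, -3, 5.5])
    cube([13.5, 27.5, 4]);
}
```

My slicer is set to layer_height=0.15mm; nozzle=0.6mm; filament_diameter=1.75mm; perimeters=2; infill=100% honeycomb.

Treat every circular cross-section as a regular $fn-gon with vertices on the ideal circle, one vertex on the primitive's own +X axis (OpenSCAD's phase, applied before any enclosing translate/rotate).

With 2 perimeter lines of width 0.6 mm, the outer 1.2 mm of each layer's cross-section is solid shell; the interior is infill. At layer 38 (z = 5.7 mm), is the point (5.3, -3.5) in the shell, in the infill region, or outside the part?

shell

At z = 5.7 mm: the r=8 cylinder contributes a regular 6-gon of circumradius 8; the 13.5×27.5 cube at (2, -3) contributes its full rectangle; Combining (union): the regions partially overlap (shared area 43.11 mm²), so overlapping operands fuse into one piece — 1 connected region. Overall, the cross-section is a single solid region. The nearest boundary edge runs (6.27, -3.00)→(4.00, -6.93); distance from the point to it = 0.59 mm. The point is inside the cross-section, 0.59 mm from the nearest boundary — within the 1.2 mm shell band (2 × 0.6).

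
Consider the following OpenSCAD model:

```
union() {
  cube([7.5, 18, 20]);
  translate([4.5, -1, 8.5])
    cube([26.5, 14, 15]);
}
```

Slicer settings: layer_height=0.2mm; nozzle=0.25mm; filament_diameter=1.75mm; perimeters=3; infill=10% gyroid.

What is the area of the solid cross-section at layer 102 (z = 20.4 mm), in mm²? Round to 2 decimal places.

371.00 mm²

At z = 20.4 mm: the cube is absent (z outside [0, 20]); the 26.5×14 cube at (4.5, -1) contributes its full rectangle (area 371.00 mm²); Taking the union: only the 26.5×14 cube at (4.5, -1) is present, so the union is just that shape — area = 371.00 mm². Overall, the cross-section is a single solid region. Net area = 371.00 mm².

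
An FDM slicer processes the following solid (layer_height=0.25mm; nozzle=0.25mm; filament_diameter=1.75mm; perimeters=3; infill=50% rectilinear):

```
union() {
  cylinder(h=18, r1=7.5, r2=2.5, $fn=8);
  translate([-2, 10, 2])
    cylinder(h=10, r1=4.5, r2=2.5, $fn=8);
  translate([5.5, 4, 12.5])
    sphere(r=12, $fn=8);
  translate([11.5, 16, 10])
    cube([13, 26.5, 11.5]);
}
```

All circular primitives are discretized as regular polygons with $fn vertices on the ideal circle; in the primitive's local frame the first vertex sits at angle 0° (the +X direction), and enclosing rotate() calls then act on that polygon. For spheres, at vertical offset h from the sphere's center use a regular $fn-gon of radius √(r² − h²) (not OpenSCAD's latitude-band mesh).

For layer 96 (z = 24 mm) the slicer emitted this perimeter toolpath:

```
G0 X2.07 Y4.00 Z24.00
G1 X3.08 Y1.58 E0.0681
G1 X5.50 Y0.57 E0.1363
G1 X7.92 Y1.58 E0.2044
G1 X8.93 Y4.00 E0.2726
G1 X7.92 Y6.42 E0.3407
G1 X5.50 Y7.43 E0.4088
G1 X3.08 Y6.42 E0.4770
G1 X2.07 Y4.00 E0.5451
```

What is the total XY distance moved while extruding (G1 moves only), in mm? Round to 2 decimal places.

Sum the Euclidean lengths of each G1 segment: total = 20.98 mm.

20.98 mm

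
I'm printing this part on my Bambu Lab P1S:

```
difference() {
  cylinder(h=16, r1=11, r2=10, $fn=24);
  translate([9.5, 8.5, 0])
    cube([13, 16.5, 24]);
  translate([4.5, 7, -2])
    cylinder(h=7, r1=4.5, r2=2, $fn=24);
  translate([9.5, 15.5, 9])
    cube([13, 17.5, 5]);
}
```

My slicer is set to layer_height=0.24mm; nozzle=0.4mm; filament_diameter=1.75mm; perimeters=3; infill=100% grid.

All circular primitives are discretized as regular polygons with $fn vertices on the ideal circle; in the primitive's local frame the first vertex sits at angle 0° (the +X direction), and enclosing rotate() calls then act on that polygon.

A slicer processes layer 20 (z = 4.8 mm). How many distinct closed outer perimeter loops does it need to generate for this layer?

At z = 4.8 mm: the cone: at t=0.300 of its height the radius interpolates to r₁+(r₂−r₁)t = 10.700, giving a regular 24-gon of that circumradius; the 13×16.5 cube at (9.5, 8.5) contributes its full rectangle; the cone at (4.5, 7) (r1=4.5→r2=2) has section circumradius 2.071 here — a regular 24-gon; the cube at (9.5, 15.5) is absent (z outside [9, 14]); After the difference (first − rest): starting from the cone, the 13×16.5 cube at (9.5, 8.5) misses the remaining region (no effect); the cone at (4.5, 7) lies wholly inside it (removes its full 13.33 mm² and its 12.98 mm outline becomes a hole wall) — 1 connected region with 1 hole. The result has 1 disconnected region.

1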